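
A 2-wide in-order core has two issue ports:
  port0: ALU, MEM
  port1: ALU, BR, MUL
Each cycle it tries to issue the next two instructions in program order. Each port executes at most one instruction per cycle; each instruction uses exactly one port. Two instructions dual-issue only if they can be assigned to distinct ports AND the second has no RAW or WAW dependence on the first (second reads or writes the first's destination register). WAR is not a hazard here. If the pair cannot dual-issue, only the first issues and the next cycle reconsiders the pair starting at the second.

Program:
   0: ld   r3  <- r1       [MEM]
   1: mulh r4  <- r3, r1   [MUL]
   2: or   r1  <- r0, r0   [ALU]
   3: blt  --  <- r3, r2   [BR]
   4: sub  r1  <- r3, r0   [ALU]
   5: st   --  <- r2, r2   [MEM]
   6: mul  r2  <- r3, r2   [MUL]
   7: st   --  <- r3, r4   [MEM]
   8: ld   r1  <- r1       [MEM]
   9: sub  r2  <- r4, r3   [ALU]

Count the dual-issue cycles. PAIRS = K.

c0: i0 ld  RAW r3
c1: i1+i2 mulh+or  dual
c2: i3+i4 blt+sub  dual
c3: i5+i6 st+mul  dual
c4: i7 st  no-port MEM/MEM
c5: i8+i9 ld+sub  dual

PAIRS = 4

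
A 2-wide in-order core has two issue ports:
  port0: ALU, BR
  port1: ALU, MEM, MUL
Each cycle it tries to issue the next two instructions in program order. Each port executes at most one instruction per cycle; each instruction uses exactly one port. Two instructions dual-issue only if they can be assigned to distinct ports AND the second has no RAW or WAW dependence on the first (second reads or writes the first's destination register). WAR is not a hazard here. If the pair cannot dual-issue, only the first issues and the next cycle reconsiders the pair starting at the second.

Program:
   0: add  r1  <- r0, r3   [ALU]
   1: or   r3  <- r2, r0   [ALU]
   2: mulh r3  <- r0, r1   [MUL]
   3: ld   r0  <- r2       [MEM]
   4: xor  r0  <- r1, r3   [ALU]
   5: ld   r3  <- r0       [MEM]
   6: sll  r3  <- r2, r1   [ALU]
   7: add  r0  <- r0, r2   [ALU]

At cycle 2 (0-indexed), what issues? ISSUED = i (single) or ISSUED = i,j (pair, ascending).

ISSUED = 3

t=0 i0/i1:add.ALU or.ALU ; dual
t=1 i2:mulh.MUL ; no-port MUL/MEM
t=2 i3:ld.MEM ; WAW r0
t=3 i4:xor.ALU ; RAW r0
t=4 i5:ld.MEM ; WAW r3
t=5 i6/i7:sll.ALU add.ALU ; dual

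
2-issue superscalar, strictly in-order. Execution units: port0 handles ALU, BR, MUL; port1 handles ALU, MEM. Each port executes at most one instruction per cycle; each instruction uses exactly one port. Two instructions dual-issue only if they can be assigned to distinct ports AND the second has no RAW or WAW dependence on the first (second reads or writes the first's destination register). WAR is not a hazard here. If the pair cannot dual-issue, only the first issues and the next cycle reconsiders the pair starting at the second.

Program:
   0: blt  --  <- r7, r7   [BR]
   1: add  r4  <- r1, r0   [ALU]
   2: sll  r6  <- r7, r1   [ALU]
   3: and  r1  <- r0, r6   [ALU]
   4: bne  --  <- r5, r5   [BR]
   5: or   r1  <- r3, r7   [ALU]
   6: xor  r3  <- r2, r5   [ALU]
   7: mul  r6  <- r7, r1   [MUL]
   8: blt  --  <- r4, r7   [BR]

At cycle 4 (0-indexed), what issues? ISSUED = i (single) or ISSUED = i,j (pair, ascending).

ISSUED = 7

[0] i0+i1  blt.BR/add.ALU  -- pair
[1] i2  sll.ALU  -- RAW r6
[2] i3+i4  and.ALU/bne.BR  -- pair
[3] i5+i6  or.ALU/xor.ALU  -- pair
[4] i7  mul.MUL  -- no-port MUL/BR
[5] i8  blt.BR  -- tail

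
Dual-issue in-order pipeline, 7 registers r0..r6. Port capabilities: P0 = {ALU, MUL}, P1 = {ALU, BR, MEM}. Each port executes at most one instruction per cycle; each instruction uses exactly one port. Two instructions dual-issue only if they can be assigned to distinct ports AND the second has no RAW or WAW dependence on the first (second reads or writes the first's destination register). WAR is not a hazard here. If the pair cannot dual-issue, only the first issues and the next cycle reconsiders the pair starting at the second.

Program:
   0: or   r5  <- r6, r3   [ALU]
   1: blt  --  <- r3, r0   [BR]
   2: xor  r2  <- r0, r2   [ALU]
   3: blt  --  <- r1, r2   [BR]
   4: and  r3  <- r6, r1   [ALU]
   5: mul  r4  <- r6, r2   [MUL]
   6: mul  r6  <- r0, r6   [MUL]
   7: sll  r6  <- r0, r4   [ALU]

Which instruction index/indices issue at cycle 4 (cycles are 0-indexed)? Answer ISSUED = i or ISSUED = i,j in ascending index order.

ISSUED = 6

0. or.ALU blt.BR @i0&i1  | dual
1. xor.ALU @i2  | RAW r2
2. blt.BR and.ALU @i3&i4  | dual
3. mul.MUL @i5  | no-port MUL/MUL
4. mul.MUL @i6  | WAW r6
5. sll.ALU @i7  | tail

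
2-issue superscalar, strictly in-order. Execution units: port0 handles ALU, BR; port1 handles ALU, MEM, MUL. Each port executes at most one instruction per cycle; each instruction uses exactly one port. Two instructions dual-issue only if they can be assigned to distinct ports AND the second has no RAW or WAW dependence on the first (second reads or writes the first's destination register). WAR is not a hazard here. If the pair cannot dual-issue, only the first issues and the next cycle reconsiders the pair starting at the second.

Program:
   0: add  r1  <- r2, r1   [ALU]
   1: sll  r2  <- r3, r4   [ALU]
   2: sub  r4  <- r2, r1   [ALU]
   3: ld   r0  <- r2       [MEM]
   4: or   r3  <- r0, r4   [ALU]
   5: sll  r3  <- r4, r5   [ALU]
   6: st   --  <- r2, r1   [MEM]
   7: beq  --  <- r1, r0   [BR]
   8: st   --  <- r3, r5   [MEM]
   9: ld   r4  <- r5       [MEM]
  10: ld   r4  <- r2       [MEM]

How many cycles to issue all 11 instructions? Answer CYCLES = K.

#0 head=0: add.ALU/sll.ALU i0,i1 dual
#1 head=2: sub.ALU/ld.MEM i2,i3 dual
#2 head=4: or.ALU i4 WAW r3
#3 head=5: sll.ALU/st.MEM i5,i6 dual
#4 head=7: beq.BR/st.MEM i7,i8 dual
#5 head=9: ld.MEM i9 no-port MEM/MEM
#6 head=10: ld.MEM i10 tail

CYCLES = 7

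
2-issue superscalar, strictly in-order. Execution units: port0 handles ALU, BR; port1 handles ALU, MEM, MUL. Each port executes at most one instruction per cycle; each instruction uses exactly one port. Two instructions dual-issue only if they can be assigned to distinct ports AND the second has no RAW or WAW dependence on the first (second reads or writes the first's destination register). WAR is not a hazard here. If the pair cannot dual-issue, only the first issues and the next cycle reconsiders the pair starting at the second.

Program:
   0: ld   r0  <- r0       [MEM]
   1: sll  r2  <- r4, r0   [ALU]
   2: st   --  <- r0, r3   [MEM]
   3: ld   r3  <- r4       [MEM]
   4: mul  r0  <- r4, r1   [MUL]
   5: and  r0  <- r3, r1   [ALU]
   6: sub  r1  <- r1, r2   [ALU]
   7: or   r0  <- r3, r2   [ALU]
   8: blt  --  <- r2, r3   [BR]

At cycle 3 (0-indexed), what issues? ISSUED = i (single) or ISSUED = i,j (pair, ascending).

  cy0 -> i0 (ld.MEM) RAW r0
  cy1 -> i1&i2 (sll.ALU;st.MEM) dual
  cy2 -> i3 (ld.MEM) no-port MEM/MUL
  cy3 -> i4 (mul.MUL) WAW r0
  cy4 -> i5&i6 (and.ALU;sub.ALU) dual
  cy5 -> i7&i8 (or.ALU;blt.BR) dual

ISSUED = 4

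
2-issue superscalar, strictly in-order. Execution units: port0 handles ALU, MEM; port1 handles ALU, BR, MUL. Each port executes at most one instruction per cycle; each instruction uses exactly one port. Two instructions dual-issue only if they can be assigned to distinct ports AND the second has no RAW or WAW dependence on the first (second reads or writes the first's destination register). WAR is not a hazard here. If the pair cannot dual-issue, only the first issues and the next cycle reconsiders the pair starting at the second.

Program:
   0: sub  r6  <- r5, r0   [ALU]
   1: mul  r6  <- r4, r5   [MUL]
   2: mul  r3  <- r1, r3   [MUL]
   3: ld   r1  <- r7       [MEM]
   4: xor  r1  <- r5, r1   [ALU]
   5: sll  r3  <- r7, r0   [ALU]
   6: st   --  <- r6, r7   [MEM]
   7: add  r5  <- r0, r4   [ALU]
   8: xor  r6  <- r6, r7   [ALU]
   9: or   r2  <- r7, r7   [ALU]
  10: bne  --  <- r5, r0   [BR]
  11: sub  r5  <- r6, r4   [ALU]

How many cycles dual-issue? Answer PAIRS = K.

0. sub @i0  | WAW r6
1. mul @i1  | no-port MUL/MUL
2. mul;ld @i2/i3  | pair
3. xor;sll @i4/i5  | pair
4. st;add @i6/i7  | pair
5. xor;or @i8/i9  | pair
6. bne;sub @i10/i11  | pair

PAIRS = 5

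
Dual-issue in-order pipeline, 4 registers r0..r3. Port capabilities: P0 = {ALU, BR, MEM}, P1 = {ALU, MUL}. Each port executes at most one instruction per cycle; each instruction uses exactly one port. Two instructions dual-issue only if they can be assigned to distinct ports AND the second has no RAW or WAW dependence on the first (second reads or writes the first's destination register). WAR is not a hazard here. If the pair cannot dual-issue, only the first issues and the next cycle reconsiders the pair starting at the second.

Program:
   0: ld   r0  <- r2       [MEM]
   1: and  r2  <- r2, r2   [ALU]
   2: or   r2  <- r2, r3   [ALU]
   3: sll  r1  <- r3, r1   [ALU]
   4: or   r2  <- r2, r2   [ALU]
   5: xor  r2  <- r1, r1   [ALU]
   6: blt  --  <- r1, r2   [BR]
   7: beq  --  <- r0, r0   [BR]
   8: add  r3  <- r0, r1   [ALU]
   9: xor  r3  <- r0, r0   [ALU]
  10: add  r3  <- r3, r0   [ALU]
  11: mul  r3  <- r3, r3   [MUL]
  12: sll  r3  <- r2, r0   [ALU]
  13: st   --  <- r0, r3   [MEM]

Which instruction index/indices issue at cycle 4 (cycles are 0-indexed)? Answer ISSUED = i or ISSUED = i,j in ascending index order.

ISSUED = 6

#0 head=0: ld.MEM+and.ALU i0/i1 dual
#1 head=2: or.ALU+sll.ALU i2/i3 dual
#2 head=4: or.ALU i4 WAW r2
#3 head=5: xor.ALU i5 RAW r2
#4 head=6: blt.BR i6 no-port BR/BR
#5 head=7: beq.BR+add.ALU i7/i8 dual
#6 head=9: xor.ALU i9 RAW+WAW r3
#7 head=10: add.ALU i10 RAW+WAW r3
#8 head=11: mul.MUL i11 WAW r3
#9 head=12: sll.ALU i12 RAW r3
#10 head=13: st.MEM i13 tail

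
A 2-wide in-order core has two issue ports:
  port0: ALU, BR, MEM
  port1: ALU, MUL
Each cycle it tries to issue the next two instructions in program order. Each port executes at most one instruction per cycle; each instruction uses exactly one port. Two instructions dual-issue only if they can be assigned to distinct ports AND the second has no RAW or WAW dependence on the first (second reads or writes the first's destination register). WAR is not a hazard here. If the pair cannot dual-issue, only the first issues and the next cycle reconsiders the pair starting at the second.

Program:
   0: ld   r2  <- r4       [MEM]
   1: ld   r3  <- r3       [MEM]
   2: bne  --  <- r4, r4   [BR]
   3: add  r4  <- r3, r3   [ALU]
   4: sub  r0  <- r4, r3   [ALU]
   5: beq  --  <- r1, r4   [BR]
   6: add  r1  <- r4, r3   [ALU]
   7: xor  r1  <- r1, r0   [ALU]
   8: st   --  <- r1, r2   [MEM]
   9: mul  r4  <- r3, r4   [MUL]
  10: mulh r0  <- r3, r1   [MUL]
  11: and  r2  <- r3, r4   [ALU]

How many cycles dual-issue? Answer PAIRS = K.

#0 head=0: ld i0 no-port MEM/MEM
#1 head=1: ld i1 no-port MEM/BR
#2 head=2: bne add i2&i3 pair
#3 head=4: sub beq i4&i5 pair
#4 head=6: add i6 RAW+WAW r1
#5 head=7: xor i7 RAW r1
#6 head=8: st mul i8&i9 pair
#7 head=10: mulh and i10&i11 pair

PAIRS = 4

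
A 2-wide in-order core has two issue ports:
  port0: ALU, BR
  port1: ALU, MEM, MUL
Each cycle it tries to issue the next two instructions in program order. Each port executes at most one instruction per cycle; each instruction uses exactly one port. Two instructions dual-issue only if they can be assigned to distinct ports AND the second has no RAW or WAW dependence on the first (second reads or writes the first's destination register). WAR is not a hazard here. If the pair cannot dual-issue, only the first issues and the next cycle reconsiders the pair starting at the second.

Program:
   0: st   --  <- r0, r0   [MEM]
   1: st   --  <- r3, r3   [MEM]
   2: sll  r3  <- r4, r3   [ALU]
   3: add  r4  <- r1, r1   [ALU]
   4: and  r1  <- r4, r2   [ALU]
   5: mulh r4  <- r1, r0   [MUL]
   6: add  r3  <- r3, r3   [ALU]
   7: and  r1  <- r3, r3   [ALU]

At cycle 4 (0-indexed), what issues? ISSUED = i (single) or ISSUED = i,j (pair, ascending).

  cy0 -> i0 (st.MEM) no-port MEM/MEM
  cy1 -> i1&i2 (st.MEM/sll.ALU) pair
  cy2 -> i3 (add.ALU) RAW r4
  cy3 -> i4 (and.ALU) RAW r1
  cy4 -> i5&i6 (mulh.MUL/add.ALU) pair
  cy5 -> i7 (and.ALU) tail

ISSUED = 5,6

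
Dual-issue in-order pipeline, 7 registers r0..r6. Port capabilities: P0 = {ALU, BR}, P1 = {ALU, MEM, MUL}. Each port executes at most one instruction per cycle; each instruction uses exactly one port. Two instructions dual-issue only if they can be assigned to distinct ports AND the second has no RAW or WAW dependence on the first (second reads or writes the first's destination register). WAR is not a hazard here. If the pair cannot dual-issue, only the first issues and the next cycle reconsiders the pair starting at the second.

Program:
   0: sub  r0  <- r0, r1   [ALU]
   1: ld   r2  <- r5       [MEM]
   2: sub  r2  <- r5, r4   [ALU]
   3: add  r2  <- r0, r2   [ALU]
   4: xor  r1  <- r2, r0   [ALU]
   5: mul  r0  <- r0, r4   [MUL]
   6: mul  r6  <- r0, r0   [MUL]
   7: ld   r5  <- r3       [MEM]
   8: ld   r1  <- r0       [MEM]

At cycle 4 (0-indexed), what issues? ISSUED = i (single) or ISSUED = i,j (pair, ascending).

ISSUED = 6

#0 head=0: sub/ld i0,i1 pair
#1 head=2: sub i2 RAW+WAW r2
#2 head=3: add i3 RAW r2
#3 head=4: xor/mul i4,i5 pair
#4 head=6: mul i6 no-port MUL/MEM
#5 head=7: ld i7 no-port MEM/MEM
#6 head=8: ld i8 tail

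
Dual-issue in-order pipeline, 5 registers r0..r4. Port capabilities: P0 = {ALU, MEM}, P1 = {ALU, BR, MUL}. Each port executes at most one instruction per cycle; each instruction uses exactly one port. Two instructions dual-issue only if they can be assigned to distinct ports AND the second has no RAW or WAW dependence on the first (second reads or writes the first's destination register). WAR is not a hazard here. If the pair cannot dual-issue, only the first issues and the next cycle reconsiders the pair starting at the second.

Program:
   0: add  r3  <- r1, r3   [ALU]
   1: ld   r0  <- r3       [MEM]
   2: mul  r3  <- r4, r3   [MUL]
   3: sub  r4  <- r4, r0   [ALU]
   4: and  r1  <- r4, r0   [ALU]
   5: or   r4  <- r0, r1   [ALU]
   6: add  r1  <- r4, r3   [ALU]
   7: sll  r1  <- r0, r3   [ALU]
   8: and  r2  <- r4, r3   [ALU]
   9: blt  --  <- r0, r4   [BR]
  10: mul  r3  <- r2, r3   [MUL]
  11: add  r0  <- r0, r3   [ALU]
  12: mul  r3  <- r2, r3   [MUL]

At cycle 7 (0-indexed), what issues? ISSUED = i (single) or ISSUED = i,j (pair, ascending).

#0 head=0: add.ALU i0 RAW r3
#1 head=1: ld.MEM/mul.MUL i1+i2 dual
#2 head=3: sub.ALU i3 RAW r4
#3 head=4: and.ALU i4 RAW r1
#4 head=5: or.ALU i5 RAW r4
#5 head=6: add.ALU i6 WAW r1
#6 head=7: sll.ALU/and.ALU i7+i8 dual
#7 head=9: blt.BR i9 no-port BR/MUL
#8 head=10: mul.MUL i10 RAW r3
#9 head=11: add.ALU/mul.MUL i11+i12 dual

ISSUED = 9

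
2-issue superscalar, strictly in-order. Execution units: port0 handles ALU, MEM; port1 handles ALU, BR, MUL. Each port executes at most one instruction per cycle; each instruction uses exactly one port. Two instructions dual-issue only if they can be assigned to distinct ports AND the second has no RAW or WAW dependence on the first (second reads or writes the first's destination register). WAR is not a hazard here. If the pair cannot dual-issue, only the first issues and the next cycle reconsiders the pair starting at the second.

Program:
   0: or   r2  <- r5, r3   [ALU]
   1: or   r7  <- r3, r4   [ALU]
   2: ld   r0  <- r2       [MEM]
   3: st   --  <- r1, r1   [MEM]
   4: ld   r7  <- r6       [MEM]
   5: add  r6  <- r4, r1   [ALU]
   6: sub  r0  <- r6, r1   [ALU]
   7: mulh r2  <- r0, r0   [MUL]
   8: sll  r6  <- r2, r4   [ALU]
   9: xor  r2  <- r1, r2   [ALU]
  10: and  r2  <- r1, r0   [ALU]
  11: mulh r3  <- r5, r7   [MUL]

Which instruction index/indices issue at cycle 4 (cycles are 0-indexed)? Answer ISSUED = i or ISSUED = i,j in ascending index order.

[0] i0&i1  or.ALU+or.ALU  -- dual
[1] i2  ld.MEM  -- no-port MEM/MEM
[2] i3  st.MEM  -- no-port MEM/MEM
[3] i4&i5  ld.MEM+add.ALU  -- dual
[4] i6  sub.ALU  -- RAW r0
[5] i7  mulh.MUL  -- RAW r2
[6] i8&i9  sll.ALU+xor.ALU  -- dual
[7] i10&i11  and.ALU+mulh.MUL  -- dual

ISSUED = 6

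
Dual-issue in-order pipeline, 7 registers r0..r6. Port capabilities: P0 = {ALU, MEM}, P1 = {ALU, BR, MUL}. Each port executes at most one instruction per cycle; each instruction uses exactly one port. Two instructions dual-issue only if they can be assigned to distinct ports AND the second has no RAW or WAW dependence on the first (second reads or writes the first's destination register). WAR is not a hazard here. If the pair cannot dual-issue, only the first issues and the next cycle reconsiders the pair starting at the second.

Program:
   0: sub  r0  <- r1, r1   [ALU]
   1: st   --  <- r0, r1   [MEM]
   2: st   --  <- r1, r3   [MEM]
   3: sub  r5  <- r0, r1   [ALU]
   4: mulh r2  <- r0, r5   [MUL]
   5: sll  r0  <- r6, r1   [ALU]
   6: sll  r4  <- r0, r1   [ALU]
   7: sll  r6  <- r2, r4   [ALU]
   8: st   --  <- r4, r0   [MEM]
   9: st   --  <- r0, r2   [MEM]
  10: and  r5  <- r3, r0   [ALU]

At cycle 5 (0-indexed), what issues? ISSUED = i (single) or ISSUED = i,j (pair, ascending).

ISSUED = 7,8

0. sub @i0  | RAW r0
1. st @i1  | no-port MEM/MEM
2. st;sub @i2+i3  | dual
3. mulh;sll @i4+i5  | dual
4. sll @i6  | RAW r4
5. sll;st @i7+i8  | dual
6. st;and @i9+i10  | dual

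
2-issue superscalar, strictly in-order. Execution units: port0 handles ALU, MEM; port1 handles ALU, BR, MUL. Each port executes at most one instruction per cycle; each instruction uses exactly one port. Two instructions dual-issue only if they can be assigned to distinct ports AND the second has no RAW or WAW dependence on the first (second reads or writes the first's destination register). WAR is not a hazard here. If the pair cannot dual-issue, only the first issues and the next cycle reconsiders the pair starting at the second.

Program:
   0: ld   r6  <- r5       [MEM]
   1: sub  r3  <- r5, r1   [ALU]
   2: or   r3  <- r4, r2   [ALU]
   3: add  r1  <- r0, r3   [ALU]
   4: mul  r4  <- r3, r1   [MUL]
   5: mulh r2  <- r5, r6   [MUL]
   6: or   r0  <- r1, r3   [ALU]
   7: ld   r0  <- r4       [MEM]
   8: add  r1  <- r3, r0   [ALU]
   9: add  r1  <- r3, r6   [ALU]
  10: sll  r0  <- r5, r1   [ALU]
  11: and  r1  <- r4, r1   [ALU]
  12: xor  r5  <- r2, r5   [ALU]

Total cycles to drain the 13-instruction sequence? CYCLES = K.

CYCLES = 10

  cy0 -> i0&i1 (ld/sub) pair
  cy1 -> i2 (or) RAW r3
  cy2 -> i3 (add) RAW r1
  cy3 -> i4 (mul) no-port MUL/MUL
  cy4 -> i5&i6 (mulh/or) pair
  cy5 -> i7 (ld) RAW r0
  cy6 -> i8 (add) WAW r1
  cy7 -> i9 (add) RAW r1
  cy8 -> i10&i11 (sll/and) pair
  cy9 -> i12 (xor) tail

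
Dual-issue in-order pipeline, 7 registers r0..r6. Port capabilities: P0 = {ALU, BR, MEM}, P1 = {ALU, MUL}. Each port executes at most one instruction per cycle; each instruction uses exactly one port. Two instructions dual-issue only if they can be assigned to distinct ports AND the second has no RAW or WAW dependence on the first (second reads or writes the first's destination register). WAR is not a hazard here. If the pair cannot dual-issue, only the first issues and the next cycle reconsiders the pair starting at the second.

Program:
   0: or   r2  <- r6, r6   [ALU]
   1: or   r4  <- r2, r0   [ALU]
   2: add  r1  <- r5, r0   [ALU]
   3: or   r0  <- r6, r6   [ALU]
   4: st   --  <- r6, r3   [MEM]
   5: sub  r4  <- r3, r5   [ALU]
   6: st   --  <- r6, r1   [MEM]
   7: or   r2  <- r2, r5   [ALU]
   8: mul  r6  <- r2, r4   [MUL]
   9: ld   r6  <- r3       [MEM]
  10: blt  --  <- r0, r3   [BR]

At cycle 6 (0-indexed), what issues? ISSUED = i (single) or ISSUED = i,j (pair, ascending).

c0: i0 or  RAW r2
c1: i1,i2 or+add  2-wide
c2: i3,i4 or+st  2-wide
c3: i5,i6 sub+st  2-wide
c4: i7 or  RAW r2
c5: i8 mul  WAW r6
c6: i9 ld  no-port MEM/BR
c7: i10 blt  tail

ISSUED = 9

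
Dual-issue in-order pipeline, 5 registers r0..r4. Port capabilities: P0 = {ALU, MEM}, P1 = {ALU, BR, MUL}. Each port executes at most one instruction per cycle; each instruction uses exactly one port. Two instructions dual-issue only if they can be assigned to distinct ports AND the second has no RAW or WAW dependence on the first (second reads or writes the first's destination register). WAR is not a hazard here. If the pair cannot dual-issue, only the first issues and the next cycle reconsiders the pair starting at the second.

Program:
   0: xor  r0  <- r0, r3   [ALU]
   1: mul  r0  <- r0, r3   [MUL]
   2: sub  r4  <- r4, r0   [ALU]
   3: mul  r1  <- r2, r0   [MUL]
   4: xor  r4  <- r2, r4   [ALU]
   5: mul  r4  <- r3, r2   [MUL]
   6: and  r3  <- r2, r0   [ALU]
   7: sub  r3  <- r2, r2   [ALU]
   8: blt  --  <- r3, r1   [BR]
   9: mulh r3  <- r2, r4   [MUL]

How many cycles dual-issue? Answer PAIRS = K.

PAIRS = 2

  cy0 -> i0 (xor.ALU) RAW+WAW r0
  cy1 -> i1 (mul.MUL) RAW r0
  cy2 -> i2+i3 (sub.ALU mul.MUL) pair
  cy3 -> i4 (xor.ALU) WAW r4
  cy4 -> i5+i6 (mul.MUL and.ALU) pair
  cy5 -> i7 (sub.ALU) RAW r3
  cy6 -> i8 (blt.BR) no-port BR/MUL
  cy7 -> i9 (mulh.MUL) tail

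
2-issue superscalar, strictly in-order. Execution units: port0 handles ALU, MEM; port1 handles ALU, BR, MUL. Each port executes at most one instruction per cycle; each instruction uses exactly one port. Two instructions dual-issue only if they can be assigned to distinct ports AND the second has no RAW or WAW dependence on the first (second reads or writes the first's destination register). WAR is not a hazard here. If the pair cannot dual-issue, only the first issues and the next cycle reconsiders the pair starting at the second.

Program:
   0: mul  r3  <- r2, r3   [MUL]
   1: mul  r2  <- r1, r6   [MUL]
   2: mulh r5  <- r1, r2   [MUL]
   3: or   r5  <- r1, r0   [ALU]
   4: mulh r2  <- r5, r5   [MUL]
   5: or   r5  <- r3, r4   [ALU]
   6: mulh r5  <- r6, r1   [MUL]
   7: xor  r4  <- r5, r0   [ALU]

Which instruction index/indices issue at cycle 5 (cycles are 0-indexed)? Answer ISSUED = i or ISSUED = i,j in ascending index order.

c0: i0 mul.MUL  no-port MUL/MUL
c1: i1 mul.MUL  no-port MUL/MUL
c2: i2 mulh.MUL  WAW r5
c3: i3 or.ALU  RAW r5
c4: i4+i5 mulh.MUL or.ALU  2-wide
c5: i6 mulh.MUL  RAW r5
c6: i7 xor.ALU  tail

ISSUED = 6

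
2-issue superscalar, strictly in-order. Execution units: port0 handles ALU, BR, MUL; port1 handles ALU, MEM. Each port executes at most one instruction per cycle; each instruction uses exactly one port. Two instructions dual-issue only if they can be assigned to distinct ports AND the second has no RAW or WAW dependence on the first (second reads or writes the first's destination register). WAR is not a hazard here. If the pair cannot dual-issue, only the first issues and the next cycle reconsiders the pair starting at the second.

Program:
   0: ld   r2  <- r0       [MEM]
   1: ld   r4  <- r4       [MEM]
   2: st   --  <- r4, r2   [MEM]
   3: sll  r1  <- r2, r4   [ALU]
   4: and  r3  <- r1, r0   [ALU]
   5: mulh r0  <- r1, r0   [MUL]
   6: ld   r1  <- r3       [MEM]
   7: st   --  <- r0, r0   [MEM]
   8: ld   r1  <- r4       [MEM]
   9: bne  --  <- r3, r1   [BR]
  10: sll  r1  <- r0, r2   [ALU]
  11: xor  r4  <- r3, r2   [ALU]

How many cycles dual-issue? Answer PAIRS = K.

PAIRS = 3

[0] i0  ld.MEM  -- no-port MEM/MEM
[1] i1  ld.MEM  -- no-port MEM/MEM
[2] i2&i3  st.MEM sll.ALU  -- pair
[3] i4&i5  and.ALU mulh.MUL  -- pair
[4] i6  ld.MEM  -- no-port MEM/MEM
[5] i7  st.MEM  -- no-port MEM/MEM
[6] i8  ld.MEM  -- RAW r1
[7] i9&i10  bne.BR sll.ALU  -- pair
[8] i11  xor.ALU  -- tail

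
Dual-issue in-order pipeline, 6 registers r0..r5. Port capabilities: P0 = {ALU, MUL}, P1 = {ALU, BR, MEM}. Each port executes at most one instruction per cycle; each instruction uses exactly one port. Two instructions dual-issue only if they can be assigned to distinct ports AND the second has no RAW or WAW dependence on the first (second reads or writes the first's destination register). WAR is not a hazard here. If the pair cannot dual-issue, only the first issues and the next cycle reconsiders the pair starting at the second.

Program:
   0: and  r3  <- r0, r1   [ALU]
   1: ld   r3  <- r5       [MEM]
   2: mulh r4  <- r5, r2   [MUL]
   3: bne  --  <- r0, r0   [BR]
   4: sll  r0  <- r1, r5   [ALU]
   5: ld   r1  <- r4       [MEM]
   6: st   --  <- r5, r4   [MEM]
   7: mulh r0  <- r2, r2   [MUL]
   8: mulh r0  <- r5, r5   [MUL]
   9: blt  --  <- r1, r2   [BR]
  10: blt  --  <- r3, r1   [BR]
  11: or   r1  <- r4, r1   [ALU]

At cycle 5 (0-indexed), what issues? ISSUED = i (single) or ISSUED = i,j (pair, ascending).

  cy0 -> i0 (and) WAW r3
  cy1 -> i1/i2 (ld;mulh) pair
  cy2 -> i3/i4 (bne;sll) pair
  cy3 -> i5 (ld) no-port MEM/MEM
  cy4 -> i6/i7 (st;mulh) pair
  cy5 -> i8/i9 (mulh;blt) pair
  cy6 -> i10/i11 (blt;or) pair

ISSUED = 8,9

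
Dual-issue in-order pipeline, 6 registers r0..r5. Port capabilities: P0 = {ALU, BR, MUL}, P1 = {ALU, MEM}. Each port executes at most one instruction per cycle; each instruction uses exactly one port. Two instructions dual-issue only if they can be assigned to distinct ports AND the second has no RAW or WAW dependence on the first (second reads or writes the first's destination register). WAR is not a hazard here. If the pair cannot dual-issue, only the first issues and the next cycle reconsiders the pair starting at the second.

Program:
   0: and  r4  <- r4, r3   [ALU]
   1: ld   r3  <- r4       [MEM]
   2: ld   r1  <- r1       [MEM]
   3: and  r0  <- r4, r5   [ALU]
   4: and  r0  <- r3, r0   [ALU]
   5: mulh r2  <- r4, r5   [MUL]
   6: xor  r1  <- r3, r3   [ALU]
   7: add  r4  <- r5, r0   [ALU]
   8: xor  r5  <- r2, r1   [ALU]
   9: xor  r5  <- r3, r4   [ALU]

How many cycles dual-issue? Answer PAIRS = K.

PAIRS = 3

t=0 i0:and ; RAW r4
t=1 i1:ld ; no-port MEM/MEM
t=2 i2/i3:ld and ; 2-wide
t=3 i4/i5:and mulh ; 2-wide
t=4 i6/i7:xor add ; 2-wide
t=5 i8:xor ; WAW r5
t=6 i9:xor ; tail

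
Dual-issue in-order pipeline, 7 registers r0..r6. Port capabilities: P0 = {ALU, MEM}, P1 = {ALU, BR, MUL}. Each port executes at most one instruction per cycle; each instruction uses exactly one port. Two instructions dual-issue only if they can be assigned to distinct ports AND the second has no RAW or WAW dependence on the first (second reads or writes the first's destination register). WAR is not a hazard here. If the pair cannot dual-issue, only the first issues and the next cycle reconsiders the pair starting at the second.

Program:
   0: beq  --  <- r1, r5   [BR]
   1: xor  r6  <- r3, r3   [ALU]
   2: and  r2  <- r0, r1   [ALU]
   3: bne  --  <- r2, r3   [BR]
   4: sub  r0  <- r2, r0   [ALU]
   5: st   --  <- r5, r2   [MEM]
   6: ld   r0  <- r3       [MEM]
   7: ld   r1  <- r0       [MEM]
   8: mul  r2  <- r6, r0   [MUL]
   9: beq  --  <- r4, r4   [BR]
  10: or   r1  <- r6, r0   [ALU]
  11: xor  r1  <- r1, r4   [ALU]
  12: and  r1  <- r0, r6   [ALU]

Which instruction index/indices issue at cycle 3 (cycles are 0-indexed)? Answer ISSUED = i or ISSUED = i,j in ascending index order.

t=0 i0&i1:beq;xor ; 2-wide
t=1 i2:and ; RAW r2
t=2 i3&i4:bne;sub ; 2-wide
t=3 i5:st ; no-port MEM/MEM
t=4 i6:ld ; no-port MEM/MEM
t=5 i7&i8:ld;mul ; 2-wide
t=6 i9&i10:beq;or ; 2-wide
t=7 i11:xor ; WAW r1
t=8 i12:and ; tail

ISSUED = 5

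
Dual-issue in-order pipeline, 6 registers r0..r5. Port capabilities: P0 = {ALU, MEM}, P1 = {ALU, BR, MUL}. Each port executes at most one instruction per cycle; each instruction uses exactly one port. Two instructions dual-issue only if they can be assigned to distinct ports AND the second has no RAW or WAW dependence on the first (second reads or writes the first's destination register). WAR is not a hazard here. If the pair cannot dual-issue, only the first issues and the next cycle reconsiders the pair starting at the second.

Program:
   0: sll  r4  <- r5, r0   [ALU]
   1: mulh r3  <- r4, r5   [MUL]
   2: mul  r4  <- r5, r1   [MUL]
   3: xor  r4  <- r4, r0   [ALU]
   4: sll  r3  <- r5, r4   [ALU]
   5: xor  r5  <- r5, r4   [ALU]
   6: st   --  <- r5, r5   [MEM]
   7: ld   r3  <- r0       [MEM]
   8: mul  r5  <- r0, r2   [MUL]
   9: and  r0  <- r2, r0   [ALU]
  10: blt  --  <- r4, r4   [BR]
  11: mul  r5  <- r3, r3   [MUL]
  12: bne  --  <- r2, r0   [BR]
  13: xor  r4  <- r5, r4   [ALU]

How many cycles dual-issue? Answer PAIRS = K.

PAIRS = 4

  cy0 -> i0 (sll) RAW r4
  cy1 -> i1 (mulh) no-port MUL/MUL
  cy2 -> i2 (mul) RAW+WAW r4
  cy3 -> i3 (xor) RAW r4
  cy4 -> i4/i5 (sll;xor) pair
  cy5 -> i6 (st) no-port MEM/MEM
  cy6 -> i7/i8 (ld;mul) pair
  cy7 -> i9/i10 (and;blt) pair
  cy8 -> i11 (mul) no-port MUL/BR
  cy9 -> i12/i13 (bne;xor) pair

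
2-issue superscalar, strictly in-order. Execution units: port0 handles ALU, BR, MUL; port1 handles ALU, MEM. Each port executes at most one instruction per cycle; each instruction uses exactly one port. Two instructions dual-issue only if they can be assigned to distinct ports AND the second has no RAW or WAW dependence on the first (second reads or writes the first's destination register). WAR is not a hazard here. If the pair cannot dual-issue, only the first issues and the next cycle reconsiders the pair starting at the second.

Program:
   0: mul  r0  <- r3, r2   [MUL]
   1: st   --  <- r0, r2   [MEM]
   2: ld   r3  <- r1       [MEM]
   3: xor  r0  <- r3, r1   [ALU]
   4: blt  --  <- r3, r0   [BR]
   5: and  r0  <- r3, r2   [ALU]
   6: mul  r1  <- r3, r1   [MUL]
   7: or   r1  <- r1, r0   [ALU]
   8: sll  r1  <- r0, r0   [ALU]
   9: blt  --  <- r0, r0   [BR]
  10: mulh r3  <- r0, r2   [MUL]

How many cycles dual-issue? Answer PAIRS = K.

PAIRS = 2

#0 head=0: mul.MUL i0 RAW r0
#1 head=1: st.MEM i1 no-port MEM/MEM
#2 head=2: ld.MEM i2 RAW r3
#3 head=3: xor.ALU i3 RAW r0
#4 head=4: blt.BR+and.ALU i4&i5 2-wide
#5 head=6: mul.MUL i6 RAW+WAW r1
#6 head=7: or.ALU i7 WAW r1
#7 head=8: sll.ALU+blt.BR i8&i9 2-wide
#8 head=10: mulh.MUL i10 tail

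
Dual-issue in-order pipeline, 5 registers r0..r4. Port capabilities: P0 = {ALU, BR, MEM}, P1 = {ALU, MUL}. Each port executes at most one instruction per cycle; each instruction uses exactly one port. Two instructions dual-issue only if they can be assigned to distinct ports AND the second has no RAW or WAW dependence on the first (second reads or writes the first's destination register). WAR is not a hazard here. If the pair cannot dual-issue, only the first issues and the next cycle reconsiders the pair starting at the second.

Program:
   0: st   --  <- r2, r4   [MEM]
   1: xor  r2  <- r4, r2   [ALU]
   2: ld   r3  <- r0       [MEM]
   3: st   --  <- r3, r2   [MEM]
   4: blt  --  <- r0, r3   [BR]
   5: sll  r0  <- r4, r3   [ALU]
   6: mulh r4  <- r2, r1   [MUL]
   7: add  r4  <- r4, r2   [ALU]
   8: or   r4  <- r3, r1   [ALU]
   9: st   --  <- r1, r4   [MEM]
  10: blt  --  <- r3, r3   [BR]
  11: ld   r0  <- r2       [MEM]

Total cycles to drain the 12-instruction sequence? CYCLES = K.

t=0 i0,i1:st;xor ; pair
t=1 i2:ld ; no-port MEM/MEM
t=2 i3:st ; no-port MEM/BR
t=3 i4,i5:blt;sll ; pair
t=4 i6:mulh ; RAW+WAW r4
t=5 i7:add ; WAW r4
t=6 i8:or ; RAW r4
t=7 i9:st ; no-port MEM/BR
t=8 i10:blt ; no-port BR/MEM
t=9 i11:ld ; tail

CYCLES = 10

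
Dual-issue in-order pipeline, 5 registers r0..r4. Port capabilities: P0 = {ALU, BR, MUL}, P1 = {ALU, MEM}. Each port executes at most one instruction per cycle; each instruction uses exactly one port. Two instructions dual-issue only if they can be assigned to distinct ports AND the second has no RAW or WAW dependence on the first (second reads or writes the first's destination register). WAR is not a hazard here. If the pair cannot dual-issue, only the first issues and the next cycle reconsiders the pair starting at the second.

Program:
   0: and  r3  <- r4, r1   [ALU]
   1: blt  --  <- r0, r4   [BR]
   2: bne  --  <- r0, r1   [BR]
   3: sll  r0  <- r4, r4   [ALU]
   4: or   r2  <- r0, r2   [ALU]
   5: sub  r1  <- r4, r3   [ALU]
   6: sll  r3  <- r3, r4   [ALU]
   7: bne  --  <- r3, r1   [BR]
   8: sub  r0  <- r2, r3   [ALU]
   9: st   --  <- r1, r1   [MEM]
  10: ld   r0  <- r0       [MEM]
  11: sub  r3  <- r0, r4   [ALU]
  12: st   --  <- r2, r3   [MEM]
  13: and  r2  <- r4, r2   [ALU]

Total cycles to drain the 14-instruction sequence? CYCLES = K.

c0: i0&i1 and/blt  2-wide
c1: i2&i3 bne/sll  2-wide
c2: i4&i5 or/sub  2-wide
c3: i6 sll  RAW r3
c4: i7&i8 bne/sub  2-wide
c5: i9 st  no-port MEM/MEM
c6: i10 ld  RAW r0
c7: i11 sub  RAW r3
c8: i12&i13 st/and  2-wide

CYCLES = 9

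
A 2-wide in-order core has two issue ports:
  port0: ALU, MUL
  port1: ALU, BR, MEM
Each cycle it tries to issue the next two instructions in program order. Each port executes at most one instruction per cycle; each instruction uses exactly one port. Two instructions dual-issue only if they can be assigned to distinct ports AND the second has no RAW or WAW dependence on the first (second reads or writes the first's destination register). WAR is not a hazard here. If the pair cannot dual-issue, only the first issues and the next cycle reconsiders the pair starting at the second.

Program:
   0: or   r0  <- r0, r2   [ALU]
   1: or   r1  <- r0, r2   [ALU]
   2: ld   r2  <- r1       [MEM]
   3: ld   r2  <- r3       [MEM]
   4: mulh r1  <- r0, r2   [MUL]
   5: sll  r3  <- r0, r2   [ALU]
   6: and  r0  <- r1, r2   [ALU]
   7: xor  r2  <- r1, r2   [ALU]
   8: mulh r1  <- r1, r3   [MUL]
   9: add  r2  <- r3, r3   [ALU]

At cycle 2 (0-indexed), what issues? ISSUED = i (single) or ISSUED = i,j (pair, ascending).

ISSUED = 2

t=0 i0:or.ALU ; RAW r0
t=1 i1:or.ALU ; RAW r1
t=2 i2:ld.MEM ; no-port MEM/MEM
t=3 i3:ld.MEM ; RAW r2
t=4 i4,i5:mulh.MUL/sll.ALU ; pair
t=5 i6,i7:and.ALU/xor.ALU ; pair
t=6 i8,i9:mulh.MUL/add.ALU ; pair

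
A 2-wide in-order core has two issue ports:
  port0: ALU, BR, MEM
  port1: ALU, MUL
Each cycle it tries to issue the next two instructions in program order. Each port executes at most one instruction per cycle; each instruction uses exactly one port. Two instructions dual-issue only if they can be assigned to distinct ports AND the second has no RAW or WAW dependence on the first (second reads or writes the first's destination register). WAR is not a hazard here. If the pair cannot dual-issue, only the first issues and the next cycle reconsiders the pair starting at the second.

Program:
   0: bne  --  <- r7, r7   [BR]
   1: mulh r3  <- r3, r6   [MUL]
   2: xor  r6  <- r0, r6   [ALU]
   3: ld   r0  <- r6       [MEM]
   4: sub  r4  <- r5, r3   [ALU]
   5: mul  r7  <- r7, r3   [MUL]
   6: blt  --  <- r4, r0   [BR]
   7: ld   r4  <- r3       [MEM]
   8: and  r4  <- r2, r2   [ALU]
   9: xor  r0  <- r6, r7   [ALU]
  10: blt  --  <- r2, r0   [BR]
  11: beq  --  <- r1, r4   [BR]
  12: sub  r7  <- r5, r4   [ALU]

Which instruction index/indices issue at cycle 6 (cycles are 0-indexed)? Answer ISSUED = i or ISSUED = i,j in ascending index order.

ISSUED = 10

c0: i0/i1 bne.BR mulh.MUL  dual
c1: i2 xor.ALU  RAW r6
c2: i3/i4 ld.MEM sub.ALU  dual
c3: i5/i6 mul.MUL blt.BR  dual
c4: i7 ld.MEM  WAW r4
c5: i8/i9 and.ALU xor.ALU  dual
c6: i10 blt.BR  no-port BR/BR
c7: i11/i12 beq.BR sub.ALU  dual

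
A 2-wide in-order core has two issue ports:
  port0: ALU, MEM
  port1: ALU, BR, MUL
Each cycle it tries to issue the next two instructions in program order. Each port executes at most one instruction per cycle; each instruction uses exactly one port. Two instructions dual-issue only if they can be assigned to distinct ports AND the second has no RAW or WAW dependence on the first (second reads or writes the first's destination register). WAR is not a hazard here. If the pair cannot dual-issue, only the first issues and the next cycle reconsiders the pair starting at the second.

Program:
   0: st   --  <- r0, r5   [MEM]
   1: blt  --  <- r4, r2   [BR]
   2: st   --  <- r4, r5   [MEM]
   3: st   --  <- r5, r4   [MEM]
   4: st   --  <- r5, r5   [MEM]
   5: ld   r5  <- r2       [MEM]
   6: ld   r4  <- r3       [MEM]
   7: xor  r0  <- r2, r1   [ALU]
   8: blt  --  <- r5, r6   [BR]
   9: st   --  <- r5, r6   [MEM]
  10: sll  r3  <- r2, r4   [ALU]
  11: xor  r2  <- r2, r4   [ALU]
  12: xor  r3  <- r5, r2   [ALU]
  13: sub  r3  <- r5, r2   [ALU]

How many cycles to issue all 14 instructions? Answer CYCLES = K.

CYCLES = 10

#0 head=0: st;blt i0&i1 2-wide
#1 head=2: st i2 no-port MEM/MEM
#2 head=3: st i3 no-port MEM/MEM
#3 head=4: st i4 no-port MEM/MEM
#4 head=5: ld i5 no-port MEM/MEM
#5 head=6: ld;xor i6&i7 2-wide
#6 head=8: blt;st i8&i9 2-wide
#7 head=10: sll;xor i10&i11 2-wide
#8 head=12: xor i12 WAW r3
#9 head=13: sub i13 tail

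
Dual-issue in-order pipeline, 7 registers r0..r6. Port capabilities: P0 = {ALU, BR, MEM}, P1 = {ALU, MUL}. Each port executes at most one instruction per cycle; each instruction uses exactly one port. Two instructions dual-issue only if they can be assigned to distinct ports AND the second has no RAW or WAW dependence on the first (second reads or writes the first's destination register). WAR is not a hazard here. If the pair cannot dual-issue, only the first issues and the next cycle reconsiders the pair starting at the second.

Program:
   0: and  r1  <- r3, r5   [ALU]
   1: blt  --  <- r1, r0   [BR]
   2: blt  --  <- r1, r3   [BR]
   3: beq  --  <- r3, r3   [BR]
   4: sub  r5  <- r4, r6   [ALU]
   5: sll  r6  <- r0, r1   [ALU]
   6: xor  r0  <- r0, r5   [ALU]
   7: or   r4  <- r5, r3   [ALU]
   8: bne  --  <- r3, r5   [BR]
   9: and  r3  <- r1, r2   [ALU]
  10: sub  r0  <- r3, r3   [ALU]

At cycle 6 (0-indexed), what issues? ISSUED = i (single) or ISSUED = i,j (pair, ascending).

#0 head=0: and.ALU i0 RAW r1
#1 head=1: blt.BR i1 no-port BR/BR
#2 head=2: blt.BR i2 no-port BR/BR
#3 head=3: beq.BR/sub.ALU i3&i4 dual
#4 head=5: sll.ALU/xor.ALU i5&i6 dual
#5 head=7: or.ALU/bne.BR i7&i8 dual
#6 head=9: and.ALU i9 RAW r3
#7 head=10: sub.ALU i10 tail

ISSUED = 9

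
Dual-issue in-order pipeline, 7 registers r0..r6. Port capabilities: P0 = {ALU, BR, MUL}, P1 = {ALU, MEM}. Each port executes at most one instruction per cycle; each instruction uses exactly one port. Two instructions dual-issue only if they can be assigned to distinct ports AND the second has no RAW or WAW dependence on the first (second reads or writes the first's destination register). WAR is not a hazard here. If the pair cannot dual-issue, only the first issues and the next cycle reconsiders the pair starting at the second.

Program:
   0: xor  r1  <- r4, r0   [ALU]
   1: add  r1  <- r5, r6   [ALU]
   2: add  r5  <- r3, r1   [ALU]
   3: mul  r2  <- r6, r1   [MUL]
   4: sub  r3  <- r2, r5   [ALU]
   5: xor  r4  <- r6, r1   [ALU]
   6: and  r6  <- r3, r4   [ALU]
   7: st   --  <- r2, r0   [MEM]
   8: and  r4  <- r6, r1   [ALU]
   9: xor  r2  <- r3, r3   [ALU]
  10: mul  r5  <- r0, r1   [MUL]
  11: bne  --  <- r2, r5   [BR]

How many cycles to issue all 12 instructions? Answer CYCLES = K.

[0] i0  xor  -- WAW r1
[1] i1  add  -- RAW r1
[2] i2&i3  add/mul  -- pair
[3] i4&i5  sub/xor  -- pair
[4] i6&i7  and/st  -- pair
[5] i8&i9  and/xor  -- pair
[6] i10  mul  -- no-port MUL/BR
[7] i11  bne  -- tail

CYCLES = 8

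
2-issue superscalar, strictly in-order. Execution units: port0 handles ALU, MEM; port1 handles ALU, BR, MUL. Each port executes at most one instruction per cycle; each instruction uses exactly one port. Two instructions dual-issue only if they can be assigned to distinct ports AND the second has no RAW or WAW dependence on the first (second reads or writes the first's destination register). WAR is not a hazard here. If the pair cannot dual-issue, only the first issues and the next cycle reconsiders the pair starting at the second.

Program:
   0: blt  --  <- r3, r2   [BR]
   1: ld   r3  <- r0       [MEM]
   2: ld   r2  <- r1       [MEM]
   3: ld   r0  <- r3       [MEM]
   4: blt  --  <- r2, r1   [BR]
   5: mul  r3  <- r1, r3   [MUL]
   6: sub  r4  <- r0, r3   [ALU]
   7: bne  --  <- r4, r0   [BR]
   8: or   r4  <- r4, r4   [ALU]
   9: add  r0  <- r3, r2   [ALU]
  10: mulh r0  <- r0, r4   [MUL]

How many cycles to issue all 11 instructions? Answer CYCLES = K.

0. blt.BR+ld.MEM @i0/i1  | pair
1. ld.MEM @i2  | no-port MEM/MEM
2. ld.MEM+blt.BR @i3/i4  | pair
3. mul.MUL @i5  | RAW r3
4. sub.ALU @i6  | RAW r4
5. bne.BR+or.ALU @i7/i8  | pair
6. add.ALU @i9  | RAW+WAW r0
7. mulh.MUL @i10  | tail

CYCLES = 8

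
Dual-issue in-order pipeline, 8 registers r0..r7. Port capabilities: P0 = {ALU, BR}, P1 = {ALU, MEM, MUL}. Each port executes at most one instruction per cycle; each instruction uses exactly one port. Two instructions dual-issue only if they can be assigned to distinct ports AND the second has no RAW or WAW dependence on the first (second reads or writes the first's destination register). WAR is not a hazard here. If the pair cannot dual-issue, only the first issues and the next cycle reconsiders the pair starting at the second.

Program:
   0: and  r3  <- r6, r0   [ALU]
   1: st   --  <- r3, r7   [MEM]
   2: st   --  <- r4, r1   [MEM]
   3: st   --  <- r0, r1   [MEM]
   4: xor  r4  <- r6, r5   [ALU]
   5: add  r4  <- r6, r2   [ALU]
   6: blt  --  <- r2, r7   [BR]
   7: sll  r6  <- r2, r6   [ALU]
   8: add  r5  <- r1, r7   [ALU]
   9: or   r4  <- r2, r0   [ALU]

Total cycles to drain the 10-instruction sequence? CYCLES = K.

CYCLES = 7

0. and @i0  | RAW r3
1. st @i1  | no-port MEM/MEM
2. st @i2  | no-port MEM/MEM
3. st+xor @i3,i4  | dual
4. add+blt @i5,i6  | dual
5. sll+add @i7,i8  | dual
6. or @i9  | tail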